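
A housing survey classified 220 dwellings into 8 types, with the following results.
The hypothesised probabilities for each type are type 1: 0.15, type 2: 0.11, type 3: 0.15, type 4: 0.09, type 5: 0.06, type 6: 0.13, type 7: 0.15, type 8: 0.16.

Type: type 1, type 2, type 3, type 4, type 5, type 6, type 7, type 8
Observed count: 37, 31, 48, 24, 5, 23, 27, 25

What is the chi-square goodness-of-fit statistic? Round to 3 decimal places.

Expected counts E_i = n·p_i: 220×0.15 = 33, 220×0.11 = 24.2, 220×0.15 = 33, 220×0.09 = 19.8, 220×0.06 = 13.2, 220×0.13 = 28.6, 220×0.15 = 33, 220×0.16 = 35.2.
type 1: (37 − 33)²/33 = 16/33 = 0.4848
type 2: (31 − 24.2)²/24.2 = 46.24/24.2 = 1.9107
type 3: (48 − 33)²/33 = 225/33 = 6.8182
type 4: (24 − 19.8)²/19.8 = 17.64/19.8 = 0.8909
type 5: (5 − 13.2)²/13.2 = 67.24/13.2 = 5.0939
type 6: (23 − 28.6)²/28.6 = 31.36/28.6 = 1.0965
type 7: (27 − 33)²/33 = 36/33 = 1.0909
type 8: (25 − 35.2)²/35.2 = 104.04/35.2 = 2.9557
Sum = 20.342

20.342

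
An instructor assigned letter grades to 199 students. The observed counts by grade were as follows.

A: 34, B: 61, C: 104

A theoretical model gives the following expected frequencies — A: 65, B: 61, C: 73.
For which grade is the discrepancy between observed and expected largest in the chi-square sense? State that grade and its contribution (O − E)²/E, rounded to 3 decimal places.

A, 14.785

χ² = (34−65)²/65 + (61−61)²/61 + (104−73)²/73
   = 14.7846 + 0.0000 + 13.1644
The largest term is for A: 14.785.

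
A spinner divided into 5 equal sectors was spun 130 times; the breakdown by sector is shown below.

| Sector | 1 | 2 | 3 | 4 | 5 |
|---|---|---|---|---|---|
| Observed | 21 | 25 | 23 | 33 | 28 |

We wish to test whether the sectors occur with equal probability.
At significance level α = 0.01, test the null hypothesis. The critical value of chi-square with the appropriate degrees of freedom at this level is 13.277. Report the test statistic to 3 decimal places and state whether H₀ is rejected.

Expected count for each of the 5 categories: 130/5 = 26.
χ² = (21−26)²/26 + (25−26)²/26 + (23−26)²/26 + (33−26)²/26 + (28−26)²/26
   = 0.9615 + 0.0385 + 0.3462 + 1.8846 + 0.1538
Sum = 3.385
df = 4. Since 3.385 < 13.277, we do not reject H₀.

3.385; do not reject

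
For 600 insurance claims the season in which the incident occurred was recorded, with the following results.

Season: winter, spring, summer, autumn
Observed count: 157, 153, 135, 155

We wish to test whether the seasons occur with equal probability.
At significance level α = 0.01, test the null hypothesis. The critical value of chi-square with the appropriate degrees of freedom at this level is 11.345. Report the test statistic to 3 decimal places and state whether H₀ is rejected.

2.053; do not reject

Expected count for each of the 4 categories: 600/4 = 150.
χ² = (157−150)²/150 + (153−150)²/150 + (135−150)²/150 + (155−150)²/150
   = 0.3267 + 0.0600 + 1.5000 + 0.1667
Sum = 2.053
df = 3. Since 2.053 < 11.345, we do not reject H₀.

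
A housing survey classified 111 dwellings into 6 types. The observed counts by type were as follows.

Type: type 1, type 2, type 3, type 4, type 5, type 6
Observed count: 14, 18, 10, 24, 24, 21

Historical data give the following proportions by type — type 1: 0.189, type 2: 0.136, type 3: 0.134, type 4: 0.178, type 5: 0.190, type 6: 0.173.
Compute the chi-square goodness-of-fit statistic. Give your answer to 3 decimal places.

Expected counts E_i = n·p_i: 111×0.189 = 20.979, 111×0.136 = 15.096, 111×0.134 = 14.874, 111×0.178 = 19.758, 111×0.190 = 21.09, 111×0.173 = 19.203.
χ² = (14−20.979)²/20.979 + (18−15.096)²/15.096 + (10−14.874)²/14.874 + (24−19.758)²/19.758 + (24−21.09)²/21.09 + (21−19.203)²/19.203
   = 2.3217 + 0.5586 + 1.5971 + 0.9107 + 0.4015 + 0.1682
Sum = 5.958

5.958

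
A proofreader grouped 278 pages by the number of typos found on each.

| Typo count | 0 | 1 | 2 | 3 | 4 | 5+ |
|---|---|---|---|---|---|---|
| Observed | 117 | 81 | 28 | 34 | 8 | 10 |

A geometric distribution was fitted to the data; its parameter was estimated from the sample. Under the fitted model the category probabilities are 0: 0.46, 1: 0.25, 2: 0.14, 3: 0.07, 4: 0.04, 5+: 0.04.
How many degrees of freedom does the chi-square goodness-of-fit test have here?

There are k = 6 categories and 1 parameter estimated from the data, so df = 6 − 1 − 1 = 4.

4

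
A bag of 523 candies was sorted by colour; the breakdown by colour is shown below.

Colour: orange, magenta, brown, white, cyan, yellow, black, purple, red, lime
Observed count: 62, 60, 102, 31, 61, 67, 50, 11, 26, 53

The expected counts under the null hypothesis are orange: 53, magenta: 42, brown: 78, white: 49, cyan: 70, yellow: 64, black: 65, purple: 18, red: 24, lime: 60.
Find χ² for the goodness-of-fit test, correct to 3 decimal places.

31.704

χ² = (62−53)²/53 + (60−42)²/42 + (102−78)²/78 + (31−49)²/49 + (61−70)²/70 + (67−64)²/64 + (50−65)²/65 + (11−18)²/18 + (26−24)²/24 + (53−60)²/60
   = 1.5283 + 7.7143 + 7.3846 + 6.6122 + 1.1571 + 0.1406 + 3.4615 + 2.7222 + 0.1667 + 0.8167
Sum = 31.704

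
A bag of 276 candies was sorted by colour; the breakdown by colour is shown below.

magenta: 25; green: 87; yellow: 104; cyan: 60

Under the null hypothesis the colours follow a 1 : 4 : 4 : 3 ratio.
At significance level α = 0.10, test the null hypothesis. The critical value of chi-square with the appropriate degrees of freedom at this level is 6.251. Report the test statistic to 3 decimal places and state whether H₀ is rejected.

3.185; do not reject

Ratio total = 12. Expected counts: 276×1/12 = 23, 276×4/12 = 92, 276×4/12 = 92, 276×3/12 = 69.
magenta: (25 − 23)²/23 = 4/23 = 0.1739
green: (87 − 92)²/92 = 25/92 = 0.2717
yellow: (104 − 92)²/92 = 144/92 = 1.5652
cyan: (60 − 69)²/69 = 81/69 = 1.1739
Sum = 3.185
df = 3. Since 3.185 < 6.251, we do not reject H₀.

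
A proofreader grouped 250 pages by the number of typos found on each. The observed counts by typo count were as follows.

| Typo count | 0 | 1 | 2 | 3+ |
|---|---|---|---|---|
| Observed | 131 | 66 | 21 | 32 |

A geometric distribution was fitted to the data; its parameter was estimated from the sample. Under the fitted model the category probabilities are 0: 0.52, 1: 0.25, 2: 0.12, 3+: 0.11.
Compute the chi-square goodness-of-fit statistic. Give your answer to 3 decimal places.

3.640

Expected counts E_i = n·p_i: 250×0.52 = 130, 250×0.25 = 62.5, 250×0.12 = 30, 250×0.11 = 27.5.
χ² = (131−130)²/130 + (66−62.5)²/62.5 + (21−30)²/30 + (32−27.5)²/27.5
   = 0.0077 + 0.1960 + 2.7000 + 0.7364
Sum = 3.640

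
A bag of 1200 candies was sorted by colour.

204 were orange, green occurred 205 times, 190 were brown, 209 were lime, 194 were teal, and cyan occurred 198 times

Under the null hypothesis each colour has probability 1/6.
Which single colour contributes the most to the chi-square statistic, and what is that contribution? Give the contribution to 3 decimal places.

Under H₀ each category has probability 1/6, so each expected count is 1200/6 = 200.
orange: (204 − 200)²/200 = 16/200 = 0.0800
green: (205 − 200)²/200 = 25/200 = 0.1250
brown: (190 − 200)²/200 = 100/200 = 0.5000
lime: (209 − 200)²/200 = 81/200 = 0.4050
teal: (194 − 200)²/200 = 36/200 = 0.1800
cyan: (198 − 200)²/200 = 4/200 = 0.0200
The largest term is for brown: 0.500.

brown, 0.500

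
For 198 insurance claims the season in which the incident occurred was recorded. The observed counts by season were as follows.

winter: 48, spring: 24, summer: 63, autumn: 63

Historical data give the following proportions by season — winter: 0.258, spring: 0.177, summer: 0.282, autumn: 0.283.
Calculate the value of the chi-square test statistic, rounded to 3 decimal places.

5.453

Expected counts E_i = n·p_i: 198×0.258 = 51.084, 198×0.177 = 35.046, 198×0.282 = 55.836, 198×0.283 = 56.034.
cat         O        E   (O−E)²/E
winter     48   51.084     0.1862
spring     24   35.046     3.4815
summer     63   55.836     0.9192
autumn     63   56.034     0.8660
Sum = 5.453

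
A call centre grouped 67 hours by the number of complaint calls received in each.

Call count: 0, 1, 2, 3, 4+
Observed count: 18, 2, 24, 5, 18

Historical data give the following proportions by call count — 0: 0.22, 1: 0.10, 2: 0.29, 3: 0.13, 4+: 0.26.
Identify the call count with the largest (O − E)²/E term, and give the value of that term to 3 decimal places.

1, 3.297

Expected counts E_i = n·p_i: 67×0.22 = 14.74, 67×0.10 = 6.7, 67×0.29 = 19.43, 67×0.13 = 8.71, 67×0.26 = 17.42.
χ² = (18−14.74)²/14.74 + (2−6.7)²/6.7 + (24−19.43)²/19.43 + (5−8.71)²/8.71 + (18−17.42)²/17.42
   = 0.7210 + 3.2970 + 1.0749 + 1.5803 + 0.0193
The largest term is for 1: 3.297.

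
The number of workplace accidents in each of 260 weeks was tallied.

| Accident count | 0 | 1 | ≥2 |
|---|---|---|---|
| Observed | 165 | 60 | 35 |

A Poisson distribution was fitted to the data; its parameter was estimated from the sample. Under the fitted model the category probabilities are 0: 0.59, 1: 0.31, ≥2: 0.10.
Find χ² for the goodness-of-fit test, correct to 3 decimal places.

Expected counts E_i = n·p_i: 260×0.59 = 153.4, 260×0.31 = 80.6, 260×0.10 = 26.
cat         O        E   (O−E)²/E
0         165    153.4     0.8772
1          60     80.6     5.2650
≥2         35       26     3.1154
Sum = 9.258

9.258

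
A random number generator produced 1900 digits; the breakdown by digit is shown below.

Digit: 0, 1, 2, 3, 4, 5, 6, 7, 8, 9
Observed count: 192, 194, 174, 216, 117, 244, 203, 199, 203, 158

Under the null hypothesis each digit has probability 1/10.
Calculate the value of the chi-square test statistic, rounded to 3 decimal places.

Expected count for each of the 10 categories: 1900/10 = 190.
cat         O        E   (O−E)²/E
0         192      190     0.0211
1         194      190     0.0842
2         174      190     1.3474
3         216      190     3.5579
4         117      190    28.0474
5         244      190    15.3474
6         203      190     0.8895
7         199      190     0.4263
8         203      190     0.8895
9         158      190     5.3895
Sum = 56.000

56.000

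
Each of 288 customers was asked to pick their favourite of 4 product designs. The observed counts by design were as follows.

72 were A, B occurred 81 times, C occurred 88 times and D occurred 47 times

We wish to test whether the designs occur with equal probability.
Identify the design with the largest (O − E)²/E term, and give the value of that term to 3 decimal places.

D, 8.681

Expected count for each of the 4 categories: 288/4 = 72.
A: (72 − 72)²/72 = 0/72 = 0.0000
B: (81 − 72)²/72 = 81/72 = 1.1250
C: (88 − 72)²/72 = 256/72 = 3.5556
D: (47 − 72)²/72 = 625/72 = 8.6806
The largest term is for D: 8.681.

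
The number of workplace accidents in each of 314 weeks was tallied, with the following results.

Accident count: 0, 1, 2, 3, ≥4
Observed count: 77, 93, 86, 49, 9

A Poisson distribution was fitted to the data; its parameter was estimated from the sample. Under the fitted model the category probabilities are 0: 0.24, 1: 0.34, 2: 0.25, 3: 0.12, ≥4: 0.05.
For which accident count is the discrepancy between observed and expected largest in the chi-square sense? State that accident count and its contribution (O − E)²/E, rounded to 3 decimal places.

Expected counts E_i = n·p_i: 314×0.24 = 75.36, 314×0.34 = 106.76, 314×0.25 = 78.5, 314×0.12 = 37.68, 314×0.05 = 15.7.
cat         O        E   (O−E)²/E
0          77    75.36     0.0357
1          93   106.76     1.7735
2          86     78.5     0.7166
3          49    37.68     3.4008
≥4          9     15.7     2.8592
The largest term is for 3: 3.401.

3, 3.401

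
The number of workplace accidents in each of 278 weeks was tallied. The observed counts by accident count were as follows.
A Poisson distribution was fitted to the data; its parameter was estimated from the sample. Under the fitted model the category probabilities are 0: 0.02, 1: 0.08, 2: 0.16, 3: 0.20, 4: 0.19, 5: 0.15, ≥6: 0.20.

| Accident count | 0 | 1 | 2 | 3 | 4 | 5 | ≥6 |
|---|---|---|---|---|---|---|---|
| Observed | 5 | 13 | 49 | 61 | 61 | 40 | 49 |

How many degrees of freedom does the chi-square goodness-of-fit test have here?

There are k = 7 categories and 1 parameter estimated from the data, so df = 7 − 1 − 1 = 5.

5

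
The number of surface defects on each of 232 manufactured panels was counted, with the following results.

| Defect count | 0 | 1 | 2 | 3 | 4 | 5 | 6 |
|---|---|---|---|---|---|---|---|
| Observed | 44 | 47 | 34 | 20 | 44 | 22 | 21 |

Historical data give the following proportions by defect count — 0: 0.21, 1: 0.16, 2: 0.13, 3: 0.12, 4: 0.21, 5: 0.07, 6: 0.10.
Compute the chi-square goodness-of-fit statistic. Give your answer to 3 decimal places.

8.493

Expected counts E_i = n·p_i: 232×0.21 = 48.72, 232×0.16 = 37.12, 232×0.13 = 30.16, 232×0.12 = 27.84, 232×0.21 = 48.72, 232×0.07 = 16.24, 232×0.10 = 23.2.
0: (44 − 48.72)²/48.72 = 22.2784/48.72 = 0.4573
1: (47 − 37.12)²/37.12 = 97.6144/37.12 = 2.6297
2: (34 − 30.16)²/30.16 = 14.7456/30.16 = 0.4889
3: (20 − 27.84)²/27.84 = 61.4656/27.84 = 2.2078
4: (44 − 48.72)²/48.72 = 22.2784/48.72 = 0.4573
5: (22 − 16.24)²/16.24 = 33.1776/16.24 = 2.0430
6: (21 − 23.2)²/23.2 = 4.84/23.2 = 0.2086
Sum = 8.493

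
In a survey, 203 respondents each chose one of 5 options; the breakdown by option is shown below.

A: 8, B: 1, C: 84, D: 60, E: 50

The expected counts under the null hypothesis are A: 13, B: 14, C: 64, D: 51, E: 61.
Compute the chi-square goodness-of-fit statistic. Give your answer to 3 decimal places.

23.816

χ² = (8−13)²/13 + (1−14)²/14 + (84−64)²/64 + (60−51)²/51 + (50−61)²/61
   = 1.9231 + 12.0714 + 6.2500 + 1.5882 + 1.9836
Sum = 23.816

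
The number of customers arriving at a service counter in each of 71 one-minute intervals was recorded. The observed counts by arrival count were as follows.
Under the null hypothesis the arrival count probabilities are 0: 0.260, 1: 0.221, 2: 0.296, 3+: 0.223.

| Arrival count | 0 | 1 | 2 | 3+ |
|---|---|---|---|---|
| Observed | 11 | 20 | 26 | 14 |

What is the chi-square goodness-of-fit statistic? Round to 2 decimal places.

Expected counts E_i = n·p_i: 71×0.260 = 18.46, 71×0.221 = 15.691, 71×0.296 = 21.016, 71×0.223 = 15.833.
0: (11 − 18.46)²/18.46 = 55.6516/18.46 = 3.015
1: (20 − 15.691)²/15.691 = 18.567481/15.691 = 1.183
2: (26 − 21.016)²/21.016 = 24.840256/21.016 = 1.182
3+: (14 − 15.833)²/15.833 = 3.359889/15.833 = 0.212
Sum = 5.59

5.59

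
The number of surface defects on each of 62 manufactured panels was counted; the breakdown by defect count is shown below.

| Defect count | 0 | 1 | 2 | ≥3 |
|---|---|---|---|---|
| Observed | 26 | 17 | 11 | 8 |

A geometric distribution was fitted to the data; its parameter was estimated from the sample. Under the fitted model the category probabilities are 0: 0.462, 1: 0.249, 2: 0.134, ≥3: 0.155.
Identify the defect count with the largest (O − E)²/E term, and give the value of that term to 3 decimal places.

Expected counts E_i = n·p_i: 62×0.462 = 28.644, 62×0.249 = 15.438, 62×0.134 = 8.308, 62×0.155 = 9.61.
cat         O        E   (O−E)²/E
0          26   28.644     0.2441
1          17   15.438     0.1580
2          11    8.308     0.8723
≥3          8     9.61     0.2697
The largest term is for 2: 0.872.

2, 0.872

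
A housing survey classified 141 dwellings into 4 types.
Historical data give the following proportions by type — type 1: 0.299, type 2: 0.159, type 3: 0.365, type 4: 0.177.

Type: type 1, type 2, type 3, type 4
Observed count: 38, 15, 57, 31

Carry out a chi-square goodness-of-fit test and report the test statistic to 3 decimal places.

Expected counts E_i = n·p_i: 141×0.299 = 42.159, 141×0.159 = 22.419, 141×0.365 = 51.465, 141×0.177 = 24.957.
χ² = (38−42.159)²/42.159 + (15−22.419)²/22.419 + (57−51.465)²/51.465 + (31−24.957)²/24.957
   = 0.4103 + 2.4551 + 0.5953 + 1.4632
Sum = 4.924

4.924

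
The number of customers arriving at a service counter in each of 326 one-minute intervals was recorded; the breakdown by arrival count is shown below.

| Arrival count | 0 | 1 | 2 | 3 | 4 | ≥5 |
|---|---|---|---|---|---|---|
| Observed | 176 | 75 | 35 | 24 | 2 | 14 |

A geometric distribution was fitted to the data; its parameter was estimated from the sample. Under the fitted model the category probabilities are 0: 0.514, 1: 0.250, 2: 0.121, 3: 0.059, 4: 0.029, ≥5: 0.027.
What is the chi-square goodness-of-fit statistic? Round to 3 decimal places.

11.572

Expected counts E_i = n·p_i: 326×0.514 = 167.564, 326×0.250 = 81.5, 326×0.121 = 39.446, 326×0.059 = 19.234, 326×0.029 = 9.454, 326×0.027 = 8.802.
χ² = (176−167.564)²/167.564 + (75−81.5)²/81.5 + (35−39.446)²/39.446 + (24−19.234)²/19.234 + (2−9.454)²/9.454 + (14−8.802)²/8.802
   = 0.4247 + 0.5184 + 0.5011 + 1.1810 + 5.8771 + 3.0697
Sum = 11.572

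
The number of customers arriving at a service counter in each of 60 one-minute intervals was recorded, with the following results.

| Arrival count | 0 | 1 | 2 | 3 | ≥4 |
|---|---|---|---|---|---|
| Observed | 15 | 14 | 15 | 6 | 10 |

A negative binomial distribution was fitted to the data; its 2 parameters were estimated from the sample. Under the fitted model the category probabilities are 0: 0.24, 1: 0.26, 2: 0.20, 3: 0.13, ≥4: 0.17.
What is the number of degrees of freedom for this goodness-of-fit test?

There are k = 5 categories and 2 parameters estimated from the data, so df = 5 − 1 − 2 = 2.

2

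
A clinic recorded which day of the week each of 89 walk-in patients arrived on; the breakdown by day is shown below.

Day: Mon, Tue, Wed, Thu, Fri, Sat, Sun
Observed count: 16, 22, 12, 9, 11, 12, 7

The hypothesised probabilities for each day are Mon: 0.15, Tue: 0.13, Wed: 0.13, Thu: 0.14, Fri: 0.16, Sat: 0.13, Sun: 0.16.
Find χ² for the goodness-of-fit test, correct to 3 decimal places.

Expected counts E_i = n·p_i: 89×0.15 = 13.35, 89×0.13 = 11.57, 89×0.13 = 11.57, 89×0.14 = 12.46, 89×0.16 = 14.24, 89×0.13 = 11.57, 89×0.16 = 14.24.
Mon: (16 − 13.35)²/13.35 = 7.0225/13.35 = 0.5260
Tue: (22 − 11.57)²/11.57 = 108.7849/11.57 = 9.4023
Wed: (12 − 11.57)²/11.57 = 0.1849/11.57 = 0.0160
Thu: (9 − 12.46)²/12.46 = 11.9716/12.46 = 0.9608
Fri: (11 − 14.24)²/14.24 = 10.4976/14.24 = 0.7372
Sat: (12 − 11.57)²/11.57 = 0.1849/11.57 = 0.0160
Sun: (7 − 14.24)²/14.24 = 52.4176/14.24 = 3.6810
Sum = 15.339

15.339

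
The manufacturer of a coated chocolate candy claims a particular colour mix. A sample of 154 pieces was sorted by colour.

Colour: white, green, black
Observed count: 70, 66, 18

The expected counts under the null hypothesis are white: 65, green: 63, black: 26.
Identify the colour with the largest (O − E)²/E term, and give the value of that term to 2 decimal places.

black, 2.46

χ² = (70−65)²/65 + (66−63)²/63 + (18−26)²/26
   = 0.385 + 0.143 + 2.462
The largest term is for black: 2.46.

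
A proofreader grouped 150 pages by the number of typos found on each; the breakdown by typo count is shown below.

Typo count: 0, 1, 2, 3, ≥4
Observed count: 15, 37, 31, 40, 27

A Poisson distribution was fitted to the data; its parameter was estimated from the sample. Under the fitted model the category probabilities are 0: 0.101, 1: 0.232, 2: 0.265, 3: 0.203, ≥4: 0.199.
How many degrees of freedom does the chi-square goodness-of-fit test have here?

There are k = 5 categories and 1 parameter estimated from the data, so df = 5 − 1 − 1 = 3.

3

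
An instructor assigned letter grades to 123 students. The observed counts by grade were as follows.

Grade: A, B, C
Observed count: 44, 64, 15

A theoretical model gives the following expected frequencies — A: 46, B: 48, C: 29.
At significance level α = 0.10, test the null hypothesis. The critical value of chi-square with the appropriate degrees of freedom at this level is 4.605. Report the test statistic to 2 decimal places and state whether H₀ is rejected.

cat         O        E   (O−E)²/E
A          44       46      0.087
B          64       48      5.333
C          15       29      6.759
Sum = 12.18
df = 2. Since 12.18 > 4.605, we reject H₀.

12.18; reject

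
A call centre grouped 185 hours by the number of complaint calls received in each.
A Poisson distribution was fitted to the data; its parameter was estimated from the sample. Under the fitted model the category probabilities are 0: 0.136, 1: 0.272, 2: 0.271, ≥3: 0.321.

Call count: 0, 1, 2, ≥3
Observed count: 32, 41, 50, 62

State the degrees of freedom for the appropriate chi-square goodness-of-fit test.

There are k = 4 categories and 1 parameter estimated from the data, so df = 4 − 1 − 1 = 2.

2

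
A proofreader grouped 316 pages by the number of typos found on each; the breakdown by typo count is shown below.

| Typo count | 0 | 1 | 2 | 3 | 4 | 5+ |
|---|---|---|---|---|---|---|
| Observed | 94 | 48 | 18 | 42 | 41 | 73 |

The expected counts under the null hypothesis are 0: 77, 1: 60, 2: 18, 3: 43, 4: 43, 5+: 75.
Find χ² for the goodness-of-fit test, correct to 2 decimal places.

6.32

χ² = (94−77)²/77 + (48−60)²/60 + (18−18)²/18 + (42−43)²/43 + (41−43)²/43 + (73−75)²/75
   = 3.753 + 2.400 + 0.000 + 0.023 + 0.093 + 0.053
Sum = 6.32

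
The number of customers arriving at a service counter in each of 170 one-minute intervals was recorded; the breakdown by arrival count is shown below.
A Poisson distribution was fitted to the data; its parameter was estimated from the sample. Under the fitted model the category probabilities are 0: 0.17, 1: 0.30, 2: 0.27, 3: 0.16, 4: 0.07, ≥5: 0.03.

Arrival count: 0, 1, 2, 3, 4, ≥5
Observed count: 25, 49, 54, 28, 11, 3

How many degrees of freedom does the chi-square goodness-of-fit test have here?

There are k = 6 categories and 1 parameter estimated from the data, so df = 6 − 1 − 1 = 4.

4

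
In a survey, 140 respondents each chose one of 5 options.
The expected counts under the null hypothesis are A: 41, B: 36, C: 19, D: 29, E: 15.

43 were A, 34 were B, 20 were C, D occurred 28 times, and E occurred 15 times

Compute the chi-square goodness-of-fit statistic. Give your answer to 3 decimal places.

cat         O        E   (O−E)²/E
A          43       41     0.0976
B          34       36     0.1111
C          20       19     0.0526
D          28       29     0.0345
E          15       15     0.0000
Sum = 0.296

0.296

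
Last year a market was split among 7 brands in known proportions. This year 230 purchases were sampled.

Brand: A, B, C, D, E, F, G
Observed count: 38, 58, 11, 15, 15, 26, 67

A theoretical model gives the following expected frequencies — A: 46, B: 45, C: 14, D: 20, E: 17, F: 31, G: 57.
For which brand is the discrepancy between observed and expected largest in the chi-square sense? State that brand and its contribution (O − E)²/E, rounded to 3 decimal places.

A: (38 − 46)²/46 = 64/46 = 1.3913
B: (58 − 45)²/45 = 169/45 = 3.7556
C: (11 − 14)²/14 = 9/14 = 0.6429
D: (15 − 20)²/20 = 25/20 = 1.2500
E: (15 − 17)²/17 = 4/17 = 0.2353
F: (26 − 31)²/31 = 25/31 = 0.8065
G: (67 − 57)²/57 = 100/57 = 1.7544
The largest term is for B: 3.756.

B, 3.756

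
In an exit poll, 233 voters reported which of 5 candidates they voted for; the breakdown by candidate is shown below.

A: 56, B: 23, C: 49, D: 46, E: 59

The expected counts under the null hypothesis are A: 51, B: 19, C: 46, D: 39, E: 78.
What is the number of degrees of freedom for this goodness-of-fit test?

There are k = 5 categories and no parameters were estimated from the data, so df = 5 − 1 = 4.

4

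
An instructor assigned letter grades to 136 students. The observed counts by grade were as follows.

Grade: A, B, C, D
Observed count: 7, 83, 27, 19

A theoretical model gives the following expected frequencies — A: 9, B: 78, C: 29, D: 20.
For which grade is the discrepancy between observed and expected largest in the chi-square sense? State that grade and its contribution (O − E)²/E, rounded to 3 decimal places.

A, 0.444

A: (7 − 9)²/9 = 4/9 = 0.4444
B: (83 − 78)²/78 = 25/78 = 0.3205
C: (27 − 29)²/29 = 4/29 = 0.1379
D: (19 − 20)²/20 = 1/20 = 0.0500
The largest term is for A: 0.444.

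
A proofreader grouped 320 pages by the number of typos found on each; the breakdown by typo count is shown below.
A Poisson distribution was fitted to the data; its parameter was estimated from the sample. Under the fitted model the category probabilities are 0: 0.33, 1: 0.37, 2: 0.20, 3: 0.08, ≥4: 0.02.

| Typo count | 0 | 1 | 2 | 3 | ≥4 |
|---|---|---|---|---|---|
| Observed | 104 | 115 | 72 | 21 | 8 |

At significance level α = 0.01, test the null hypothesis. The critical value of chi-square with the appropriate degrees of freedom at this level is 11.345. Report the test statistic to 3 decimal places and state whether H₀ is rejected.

Expected counts E_i = n·p_i: 320×0.33 = 105.6, 320×0.37 = 118.4, 320×0.20 = 64, 320×0.08 = 25.6, 320×0.02 = 6.4.
0: (104 − 105.6)²/105.6 = 2.56/105.6 = 0.0242
1: (115 − 118.4)²/118.4 = 11.56/118.4 = 0.0976
2: (72 − 64)²/64 = 64/64 = 1.0000
3: (21 − 25.6)²/25.6 = 21.16/25.6 = 0.8266
≥4: (8 − 6.4)²/6.4 = 2.56/6.4 = 0.4000
Sum = 2.348
df = 3. Since 2.348 < 11.345, we do not reject H₀.

2.348; do not reject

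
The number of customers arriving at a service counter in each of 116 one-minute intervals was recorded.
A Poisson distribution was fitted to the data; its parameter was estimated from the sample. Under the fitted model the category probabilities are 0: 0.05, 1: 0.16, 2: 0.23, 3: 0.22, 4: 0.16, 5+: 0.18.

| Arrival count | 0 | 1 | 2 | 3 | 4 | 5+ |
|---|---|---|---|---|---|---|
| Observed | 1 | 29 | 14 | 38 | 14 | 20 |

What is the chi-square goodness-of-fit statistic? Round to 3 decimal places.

23.132

Expected counts E_i = n·p_i: 116×0.05 = 5.8, 116×0.16 = 18.56, 116×0.23 = 26.68, 116×0.22 = 25.52, 116×0.16 = 18.56, 116×0.18 = 20.88.
cat         O        E   (O−E)²/E
0           1      5.8     3.9724
1          29    18.56     5.8725
2          14    26.68     6.0263
3          38    25.52     6.1031
4          14    18.56     1.1203
5+         20    20.88     0.0371
Sum = 23.132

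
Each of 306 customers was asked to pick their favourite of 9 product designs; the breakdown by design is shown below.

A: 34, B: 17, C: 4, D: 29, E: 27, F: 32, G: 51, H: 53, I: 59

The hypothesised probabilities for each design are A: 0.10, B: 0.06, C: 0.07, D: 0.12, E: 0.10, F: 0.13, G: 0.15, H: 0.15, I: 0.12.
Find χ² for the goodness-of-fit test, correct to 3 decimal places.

Expected counts E_i = n·p_i: 306×0.10 = 30.6, 306×0.06 = 18.36, 306×0.07 = 21.42, 306×0.12 = 36.72, 306×0.10 = 30.6, 306×0.13 = 39.78, 306×0.15 = 45.9, 306×0.15 = 45.9, 306×0.12 = 36.72.
cat         O        E   (O−E)²/E
A          34     30.6     0.3778
B          17    18.36     0.1007
C           4    21.42    14.1670
D          29    36.72     1.6231
E          27     30.6     0.4235
F          32    39.78     1.5216
G          51     45.9     0.5667
H          53     45.9     1.0983
I          59    36.72    13.5185
Sum = 33.397

33.397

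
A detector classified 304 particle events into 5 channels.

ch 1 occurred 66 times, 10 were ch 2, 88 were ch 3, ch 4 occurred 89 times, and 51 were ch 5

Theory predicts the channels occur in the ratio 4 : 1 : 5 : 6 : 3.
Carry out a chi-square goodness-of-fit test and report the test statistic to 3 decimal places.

3.810

Ratio total = 19. Expected counts: 304×4/19 = 64, 304×1/19 = 16, 304×5/19 = 80, 304×6/19 = 96, 304×3/19 = 48.
ch 1: (66 − 64)²/64 = 4/64 = 0.0625
ch 2: (10 − 16)²/16 = 36/16 = 2.2500
ch 3: (88 − 80)²/80 = 64/80 = 0.8000
ch 4: (89 − 96)²/96 = 49/96 = 0.5104
ch 5: (51 − 48)²/48 = 9/48 = 0.1875
Sum = 3.810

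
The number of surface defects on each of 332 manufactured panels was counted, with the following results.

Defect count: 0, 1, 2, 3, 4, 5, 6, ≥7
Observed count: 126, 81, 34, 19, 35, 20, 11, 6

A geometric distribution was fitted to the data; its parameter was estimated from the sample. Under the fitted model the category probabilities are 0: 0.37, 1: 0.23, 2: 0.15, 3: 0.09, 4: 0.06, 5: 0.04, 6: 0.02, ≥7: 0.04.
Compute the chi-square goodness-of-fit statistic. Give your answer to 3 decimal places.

Expected counts E_i = n·p_i: 332×0.37 = 122.84, 332×0.23 = 76.36, 332×0.15 = 49.8, 332×0.09 = 29.88, 332×0.06 = 19.92, 332×0.04 = 13.28, 332×0.02 = 6.64, 332×0.04 = 13.28.
χ² = (126−122.84)²/122.84 + (81−76.36)²/76.36 + (34−49.8)²/49.8 + (19−29.88)²/29.88 + (35−19.92)²/19.92 + (20−13.28)²/13.28 + (11−6.64)²/6.64 + (6−13.28)²/13.28
   = 0.0813 + 0.2819 + 5.0129 + 3.9617 + 11.4160 + 3.4005 + 2.8629 + 3.9908
Sum = 31.008

31.008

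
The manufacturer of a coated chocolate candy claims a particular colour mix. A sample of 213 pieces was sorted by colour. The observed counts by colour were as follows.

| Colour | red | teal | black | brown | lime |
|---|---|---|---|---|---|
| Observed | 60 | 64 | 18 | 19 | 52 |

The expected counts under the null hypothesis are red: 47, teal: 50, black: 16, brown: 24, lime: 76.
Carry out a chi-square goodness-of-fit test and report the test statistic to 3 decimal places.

16.386

red: (60 − 47)²/47 = 169/47 = 3.5957
teal: (64 − 50)²/50 = 196/50 = 3.9200
black: (18 − 16)²/16 = 4/16 = 0.2500
brown: (19 − 24)²/24 = 25/24 = 1.0417
lime: (52 − 76)²/76 = 576/76 = 7.5789
Sum = 16.386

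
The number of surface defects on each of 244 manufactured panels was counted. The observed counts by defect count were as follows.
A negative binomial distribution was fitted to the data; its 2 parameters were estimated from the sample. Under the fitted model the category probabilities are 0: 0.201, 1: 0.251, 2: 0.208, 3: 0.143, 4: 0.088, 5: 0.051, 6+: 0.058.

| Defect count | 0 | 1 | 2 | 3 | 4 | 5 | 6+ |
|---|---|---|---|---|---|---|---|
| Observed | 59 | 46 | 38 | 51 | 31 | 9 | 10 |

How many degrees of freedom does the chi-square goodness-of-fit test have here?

4

There are k = 7 categories and 2 parameters estimated from the data, so df = 7 − 1 − 2 = 4.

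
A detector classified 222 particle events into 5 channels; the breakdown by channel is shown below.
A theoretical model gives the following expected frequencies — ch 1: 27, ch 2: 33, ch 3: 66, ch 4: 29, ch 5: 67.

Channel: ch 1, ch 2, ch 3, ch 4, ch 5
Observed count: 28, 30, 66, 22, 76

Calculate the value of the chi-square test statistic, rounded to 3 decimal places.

3.208

χ² = (28−27)²/27 + (30−33)²/33 + (66−66)²/66 + (22−29)²/29 + (76−67)²/67
   = 0.0370 + 0.2727 + 0.0000 + 1.6897 + 1.2090
Sum = 3.208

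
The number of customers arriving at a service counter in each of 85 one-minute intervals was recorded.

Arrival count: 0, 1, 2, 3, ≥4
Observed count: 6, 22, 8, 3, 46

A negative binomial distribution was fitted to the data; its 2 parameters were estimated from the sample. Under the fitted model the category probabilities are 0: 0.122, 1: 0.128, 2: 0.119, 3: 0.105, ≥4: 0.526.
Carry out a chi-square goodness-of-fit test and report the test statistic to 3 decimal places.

17.620

Expected counts E_i = n·p_i: 85×0.122 = 10.37, 85×0.128 = 10.88, 85×0.119 = 10.115, 85×0.105 = 8.925, 85×0.526 = 44.71.
χ² = (6−10.37)²/10.37 + (22−10.88)²/10.88 + (8−10.115)²/10.115 + (3−8.925)²/8.925 + (46−44.71)²/44.71
   = 1.8416 + 11.3653 + 0.4422 + 3.9334 + 0.0372
Sum = 17.620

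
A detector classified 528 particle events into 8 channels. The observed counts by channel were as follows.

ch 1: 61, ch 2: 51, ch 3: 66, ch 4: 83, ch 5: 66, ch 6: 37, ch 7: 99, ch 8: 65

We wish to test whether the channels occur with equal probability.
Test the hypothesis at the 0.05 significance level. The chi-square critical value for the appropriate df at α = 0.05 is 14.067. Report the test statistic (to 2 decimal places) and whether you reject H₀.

Expected count for each of the 8 categories: 528/8 = 66.
χ² = (61−66)²/66 + (51−66)²/66 + (66−66)²/66 + (83−66)²/66 + (66−66)²/66 + (37−66)²/66 + (99−66)²/66 + (65−66)²/66
   = 0.379 + 3.409 + 0.000 + 4.379 + 0.000 + 12.742 + 16.500 + 0.015
Sum = 37.42
df = 7. Since 37.42 > 14.067, we reject H₀.

37.42; reject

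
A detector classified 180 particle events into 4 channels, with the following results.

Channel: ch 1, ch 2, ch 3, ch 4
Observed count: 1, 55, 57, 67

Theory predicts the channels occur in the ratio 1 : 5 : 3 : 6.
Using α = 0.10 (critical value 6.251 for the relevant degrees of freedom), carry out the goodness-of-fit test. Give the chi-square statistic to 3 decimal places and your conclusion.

23.097; reject

Ratio total = 15. Expected counts: 180×1/15 = 12, 180×5/15 = 60, 180×3/15 = 36, 180×6/15 = 72.
χ² = (1−12)²/12 + (55−60)²/60 + (57−36)²/36 + (67−72)²/72
   = 10.0833 + 0.4167 + 12.2500 + 0.3472
Sum = 23.097
df = 3. Since 23.097 > 6.251, we reject H₀.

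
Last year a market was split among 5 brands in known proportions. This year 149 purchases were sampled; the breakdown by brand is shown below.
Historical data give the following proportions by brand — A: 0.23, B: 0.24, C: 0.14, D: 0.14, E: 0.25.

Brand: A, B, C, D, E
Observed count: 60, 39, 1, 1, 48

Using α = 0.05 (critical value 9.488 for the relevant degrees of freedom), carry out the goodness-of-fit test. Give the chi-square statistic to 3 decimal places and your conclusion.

60.530; reject

Expected counts E_i = n·p_i: 149×0.23 = 34.27, 149×0.24 = 35.76, 149×0.14 = 20.86, 149×0.14 = 20.86, 149×0.25 = 37.25.
A: (60 − 34.27)²/34.27 = 662.0329/34.27 = 19.3181
B: (39 − 35.76)²/35.76 = 10.4976/35.76 = 0.2936
C: (1 − 20.86)²/20.86 = 394.4196/20.86 = 18.9079
D: (1 − 20.86)²/20.86 = 394.4196/20.86 = 18.9079
E: (48 − 37.25)²/37.25 = 115.5625/37.25 = 3.1023
Sum = 60.530
df = 4. Since 60.530 > 9.488, we reject H₀.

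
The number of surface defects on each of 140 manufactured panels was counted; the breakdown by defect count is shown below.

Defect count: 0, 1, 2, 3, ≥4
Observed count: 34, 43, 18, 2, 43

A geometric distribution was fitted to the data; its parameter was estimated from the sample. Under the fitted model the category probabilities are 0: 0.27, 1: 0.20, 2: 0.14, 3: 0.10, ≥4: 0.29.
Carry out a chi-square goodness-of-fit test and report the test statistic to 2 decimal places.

18.98

Expected counts E_i = n·p_i: 140×0.27 = 37.8, 140×0.20 = 28, 140×0.14 = 19.6, 140×0.10 = 14, 140×0.29 = 40.6.
χ² = (34−37.8)²/37.8 + (43−28)²/28 + (18−19.6)²/19.6 + (2−14)²/14 + (43−40.6)²/40.6
   = 0.382 + 8.036 + 0.131 + 10.286 + 0.142
Sum = 18.98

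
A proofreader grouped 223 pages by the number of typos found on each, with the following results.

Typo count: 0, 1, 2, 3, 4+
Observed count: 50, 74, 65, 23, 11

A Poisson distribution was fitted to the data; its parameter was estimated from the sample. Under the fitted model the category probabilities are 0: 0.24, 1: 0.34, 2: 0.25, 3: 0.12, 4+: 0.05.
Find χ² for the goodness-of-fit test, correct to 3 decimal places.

Expected counts E_i = n·p_i: 223×0.24 = 53.52, 223×0.34 = 75.82, 223×0.25 = 55.75, 223×0.12 = 26.76, 223×0.05 = 11.15.
χ² = (50−53.52)²/53.52 + (74−75.82)²/75.82 + (65−55.75)²/55.75 + (23−26.76)²/26.76 + (11−11.15)²/11.15
   = 0.2315 + 0.0437 + 1.5348 + 0.5283 + 0.0020
Sum = 2.340

2.340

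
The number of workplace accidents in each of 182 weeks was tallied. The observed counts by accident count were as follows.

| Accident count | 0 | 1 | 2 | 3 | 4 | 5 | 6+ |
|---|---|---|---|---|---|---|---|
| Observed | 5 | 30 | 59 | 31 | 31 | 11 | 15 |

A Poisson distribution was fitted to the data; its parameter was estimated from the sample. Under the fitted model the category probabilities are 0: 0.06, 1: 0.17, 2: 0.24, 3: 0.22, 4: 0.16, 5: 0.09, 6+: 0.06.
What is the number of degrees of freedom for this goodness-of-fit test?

5

There are k = 7 categories and 1 parameter estimated from the data, so df = 7 − 1 − 1 = 5.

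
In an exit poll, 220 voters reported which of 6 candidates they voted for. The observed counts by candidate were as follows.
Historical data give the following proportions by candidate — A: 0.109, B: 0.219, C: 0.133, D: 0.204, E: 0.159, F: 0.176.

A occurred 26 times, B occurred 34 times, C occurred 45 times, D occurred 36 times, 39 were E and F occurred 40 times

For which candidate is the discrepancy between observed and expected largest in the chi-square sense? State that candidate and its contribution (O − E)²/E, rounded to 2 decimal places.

C, 8.47

Expected counts E_i = n·p_i: 220×0.109 = 23.98, 220×0.219 = 48.18, 220×0.133 = 29.26, 220×0.204 = 44.88, 220×0.159 = 34.98, 220×0.176 = 38.72.
cat         O        E   (O−E)²/E
A          26    23.98      0.170
B          34    48.18      4.173
C          45    29.26      8.467
D          36    44.88      1.757
E          39    34.98      0.462
F          40    38.72      0.042
The largest term is for C: 8.47.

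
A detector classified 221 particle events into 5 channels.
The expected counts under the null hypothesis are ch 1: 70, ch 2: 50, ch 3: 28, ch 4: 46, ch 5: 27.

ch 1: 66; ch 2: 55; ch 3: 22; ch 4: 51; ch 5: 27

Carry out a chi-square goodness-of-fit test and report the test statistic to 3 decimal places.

ch 1: (66 − 70)²/70 = 16/70 = 0.2286
ch 2: (55 − 50)²/50 = 25/50 = 0.5000
ch 3: (22 − 28)²/28 = 36/28 = 1.2857
ch 4: (51 − 46)²/46 = 25/46 = 0.5435
ch 5: (27 − 27)²/27 = 0/27 = 0.0000
Sum = 2.558

2.558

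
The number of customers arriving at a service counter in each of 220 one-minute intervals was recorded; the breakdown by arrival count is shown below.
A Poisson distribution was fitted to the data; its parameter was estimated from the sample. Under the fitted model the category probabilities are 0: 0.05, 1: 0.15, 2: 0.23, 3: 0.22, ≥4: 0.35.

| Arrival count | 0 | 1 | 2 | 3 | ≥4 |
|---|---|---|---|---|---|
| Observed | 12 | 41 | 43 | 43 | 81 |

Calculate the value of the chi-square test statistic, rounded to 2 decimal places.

Expected counts E_i = n·p_i: 220×0.05 = 11, 220×0.15 = 33, 220×0.23 = 50.6, 220×0.22 = 48.4, 220×0.35 = 77.
χ² = (12−11)²/11 + (41−33)²/33 + (43−50.6)²/50.6 + (43−48.4)²/48.4 + (81−77)²/77
   = 0.091 + 1.939 + 1.142 + 0.602 + 0.208
Sum = 3.98

3.98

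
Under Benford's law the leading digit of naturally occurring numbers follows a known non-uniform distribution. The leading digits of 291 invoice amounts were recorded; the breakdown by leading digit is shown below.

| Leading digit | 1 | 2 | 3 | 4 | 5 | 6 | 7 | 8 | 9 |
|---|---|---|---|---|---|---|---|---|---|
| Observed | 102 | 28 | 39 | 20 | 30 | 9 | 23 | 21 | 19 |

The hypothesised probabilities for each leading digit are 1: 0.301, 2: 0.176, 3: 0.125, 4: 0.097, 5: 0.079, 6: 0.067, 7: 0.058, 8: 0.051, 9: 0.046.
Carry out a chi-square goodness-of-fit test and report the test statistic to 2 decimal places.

Expected counts E_i = n·p_i: 291×0.301 = 87.591, 291×0.176 = 51.216, 291×0.125 = 36.375, 291×0.097 = 28.227, 291×0.079 = 22.989, 291×0.067 = 19.497, 291×0.058 = 16.878, 291×0.051 = 14.841, 291×0.046 = 13.386.
cat         O        E   (O−E)²/E
1         102   87.591      2.370
2          28   51.216     10.524
3          39   36.375      0.189
4          20   28.227      2.398
5          30   22.989      2.138
6           9   19.497      5.651
7          23   16.878      2.221
8          21   14.841      2.556
9          19   13.386      2.354
Sum = 30.40

30.40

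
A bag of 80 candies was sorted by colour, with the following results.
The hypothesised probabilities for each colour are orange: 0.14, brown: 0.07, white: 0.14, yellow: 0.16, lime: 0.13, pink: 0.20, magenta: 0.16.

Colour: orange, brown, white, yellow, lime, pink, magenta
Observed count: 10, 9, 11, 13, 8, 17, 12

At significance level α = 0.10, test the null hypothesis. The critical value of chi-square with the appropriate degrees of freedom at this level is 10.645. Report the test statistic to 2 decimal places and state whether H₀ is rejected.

Expected counts E_i = n·p_i: 80×0.14 = 11.2, 80×0.07 = 5.6, 80×0.14 = 11.2, 80×0.16 = 12.8, 80×0.13 = 10.4, 80×0.20 = 16, 80×0.16 = 12.8.
cat          O        E   (O−E)²/E
orange      10     11.2      0.129
brown        9      5.6      2.064
white       11     11.2      0.004
yellow      13     12.8      0.003
lime         8     10.4      0.554
pink        17       16      0.063
magenta     12     12.8      0.050
Sum = 2.87
df = 6. Since 2.87 < 10.645, we do not reject H₀.

2.87; do not reject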